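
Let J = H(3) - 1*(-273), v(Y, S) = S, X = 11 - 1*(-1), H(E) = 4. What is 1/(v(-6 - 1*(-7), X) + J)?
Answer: 1/289 ≈ 0.0034602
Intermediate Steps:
X = 12 (X = 11 + 1 = 12)
J = 277 (J = 4 - 1*(-273) = 4 + 273 = 277)
1/(v(-6 - 1*(-7), X) + J) = 1/(12 + 277) = 1/289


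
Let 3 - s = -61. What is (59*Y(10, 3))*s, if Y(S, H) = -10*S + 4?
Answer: -362496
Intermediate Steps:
s = 64 (s = 3 - 1*(-61) = 3 + 61 = 64)
Y(S, H) = 4 - 10*S
(59*Y(10, 3))*s = (59*(4 - 10*10))*64 = (59*(4 - 100))*64 = (59*(-96))*64 = -5664*64 = -362496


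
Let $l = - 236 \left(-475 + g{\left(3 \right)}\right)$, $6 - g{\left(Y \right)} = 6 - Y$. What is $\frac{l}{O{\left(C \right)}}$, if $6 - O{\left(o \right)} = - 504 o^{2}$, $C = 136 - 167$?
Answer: $\frac{55696}{242175} \approx 0.22998$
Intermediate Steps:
$C = -31$ ($C = 136 - 167 = -31$)
$O{\left(o \right)} = 6 + 504 o^{2}$ ($O{\left(o \right)} = 6 - - 504 o^{2} = 6 + 504 o^{2}$)
$g{\left(Y \right)} = Y$ ($g{\left(Y \right)} = 6 - \left(6 - Y\right) = 6 + \left(-6 + Y\right) = Y$)
$l = 111392$ ($l = - 236 \left(-475 + 3\right) = \left(-236\right) \left(-472\right) = 111392$)
$\frac{l}{O{\left(C \right)}} = \frac{111392}{6 + 504 \left(-31\right)^{2}} = \frac{111392}{6 + 504 \cdot 961} = \frac{111392}{6 + 484344} = \frac{111392}{484350} = 111392 \cdot \frac{1}{484350} = \frac{55696}{242175}$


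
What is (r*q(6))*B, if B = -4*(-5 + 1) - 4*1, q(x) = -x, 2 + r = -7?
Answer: 648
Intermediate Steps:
r = -9 (r = -2 - 7 = -9)
B = 12 (B = -4*(-4) - 4 = 16 - 4 = 12)
(r*q(6))*B = -(-9)*6*12 = -9*(-6)*12 = 54*12 = 648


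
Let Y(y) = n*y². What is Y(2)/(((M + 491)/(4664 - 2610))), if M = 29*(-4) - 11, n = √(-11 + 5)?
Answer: 158*I*√6/7 ≈ 55.288*I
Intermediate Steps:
n = I*√6 (n = √(-6) = I*√6 ≈ 2.4495*I)
M = -127 (M = -116 - 11 = -127)
Y(y) = I*√6*y² (Y(y) = (I*√6)*y² = I*√6*y²)
Y(2)/(((M + 491)/(4664 - 2610))) = (I*√6*2²)/(((-127 + 491)/(4664 - 2610))) = (I*√6*4)/((364/2054)) = (4*I*√6)/((364*(1/2054))) = (4*I*√6)/(14/79) = (4*I*√6)*(79/14) = 158*I*√6/7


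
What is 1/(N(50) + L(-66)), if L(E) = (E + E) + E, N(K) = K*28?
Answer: 1/1202 ≈ 0.00083195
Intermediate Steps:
N(K) = 28*K
L(E) = 3*E (L(E) = 2*E + E = 3*E)
1/(N(50) + L(-66)) = 1/(28*50 + 3*(-66)) = 1/(1400 - 198) = 1/1202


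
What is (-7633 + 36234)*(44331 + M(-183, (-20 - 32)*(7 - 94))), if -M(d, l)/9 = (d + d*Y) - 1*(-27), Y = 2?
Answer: 1402278429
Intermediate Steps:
M(d, l) = -243 - 27*d (M(d, l) = -9*((d + d*2) - 1*(-27)) = -9*((d + 2*d) + 27) = -9*(3*d + 27) = -9*(27 + 3*d) = -243 - 27*d)
(-7633 + 36234)*(44331 + M(-183, (-20 - 32)*(7 - 94))) = (-7633 + 36234)*(44331 + (-243 - 27*(-183))) = 28601*(44331 + (-243 + 4941)) = 28601*(44331 + 4698) = 28601*49029 = 1402278429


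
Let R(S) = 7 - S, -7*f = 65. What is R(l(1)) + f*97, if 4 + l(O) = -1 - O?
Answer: -6214/7 ≈ -887.71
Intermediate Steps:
f = -65/7 (f = -1/7*65 = -65/7 ≈ -9.2857)
l(O) = -5 - O (l(O) = -4 + (-1 - O) = -5 - O)
R(l(1)) + f*97 = (7 - (-5 - 1*1)) - 65/7*97 = (7 - (-5 - 1)) - 6305/7 = (7 - 1*(-6)) - 6305/7 = (7 + 6) - 6305/7 = 13 - 6305/7 = -6214/7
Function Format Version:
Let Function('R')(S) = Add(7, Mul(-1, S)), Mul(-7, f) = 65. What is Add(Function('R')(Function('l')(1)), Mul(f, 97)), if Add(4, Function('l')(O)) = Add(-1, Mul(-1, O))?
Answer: Rational(-6214, 7) ≈ -887.71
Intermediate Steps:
f = Rational(-65, 7) (f = Mul(Rational(-1, 7), 65) = Rational(-65, 7) ≈ -9.2857)
Function('l')(O) = Add(-5, Mul(-1, O)) (Function('l')(O) = Add(-4, Add(-1, Mul(-1, O))) = Add(-5, Mul(-1, O)))
Add(Function('R')(Function('l')(1)), Mul(f, 97)) = Add(Add(7, Mul(-1, Add(-5, Mul(-1, 1)))), Mul(Rational(-65, 7), 97)) = Add(Add(7, Mul(-1, Add(-5, -1))), Rational(-6305, 7)) = Add(Add(7, Mul(-1, -6)), Rational(-6305, 7)) = Add(Add(7, 6), Rational(-6305, 7)) = Add(13, Rational(-6305, 7)) = Rational(-6214, 7)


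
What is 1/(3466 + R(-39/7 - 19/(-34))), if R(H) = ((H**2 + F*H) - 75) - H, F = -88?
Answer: 56644/218773179 ≈ 0.00025892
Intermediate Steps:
R(H) = -75 + H**2 - 89*H (R(H) = ((H**2 - 88*H) - 75) - H = (-75 + H**2 - 88*H) - H = -75 + H**2 - 89*H)
1/(3466 + R(-39/7 - 19/(-34))) = 1/(3466 + (-75 + (-39/7 - 19/(-34))**2 - 89*(-39/7 - 19/(-34)))) = 1/(3466 + (-75 + (-39*1/7 - 19*(-1/34))**2 - 89*(-39*1/7 - 19*(-1/34)))) = 1/(3466 + (-75 + (-39/7 + 19/34)**2 - 89*(-39/7 + 19/34))) = 1/(3466 + (-75 + (-1193/238)**2 - 89*(-1193/238))) = 1/(3466 + (-75 + 1423249/56644 + 106177/238)) = 1/(3466 + 22445075/56644) = 1/(218773179/56644) = 56644/218773179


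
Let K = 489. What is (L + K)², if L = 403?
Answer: 795664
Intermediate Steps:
(L + K)² = (403 + 489)² = 892² = 795664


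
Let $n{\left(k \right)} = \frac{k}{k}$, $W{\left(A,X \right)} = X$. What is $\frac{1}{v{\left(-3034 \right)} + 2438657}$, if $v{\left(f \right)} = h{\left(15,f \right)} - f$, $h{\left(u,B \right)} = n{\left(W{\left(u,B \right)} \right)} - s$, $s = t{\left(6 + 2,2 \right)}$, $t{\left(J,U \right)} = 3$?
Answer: $\frac{1}{2441689} \approx 4.0955 \cdot 10^{-7}$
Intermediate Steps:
$n{\left(k \right)} = 1$
$s = 3$
$h{\left(u,B \right)} = -2$ ($h{\left(u,B \right)} = 1 - 3 = -2$)
$v{\left(f \right)} = -2 - f$
$\frac{1}{v{\left(-3034 \right)} + 2438657} = \frac{1}{\left(-2 - -3034\right) + 2438657} = \frac{1}{\left(-2 + 3034\right) + 2438657} = \frac{1}{3032 + 2438657} = \frac{1}{2441689}$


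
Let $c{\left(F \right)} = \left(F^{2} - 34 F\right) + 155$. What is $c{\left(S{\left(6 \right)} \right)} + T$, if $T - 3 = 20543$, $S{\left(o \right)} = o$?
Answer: $20533$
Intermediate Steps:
$T = 20546$ ($T = 3 + 20543 = 20546$)
$c{\left(F \right)} = 155 + F^{2} - 34 F$
$c{\left(S{\left(6 \right)} \right)} + T = \left(155 + 6^{2} - 204\right) + 20546 = \left(155 + 36 - 204\right) + 20546 = -13 + 20546 = 20533$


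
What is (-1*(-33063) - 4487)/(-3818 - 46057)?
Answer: -1504/2625 ≈ -0.57295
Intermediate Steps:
(-1*(-33063) - 4487)/(-3818 - 46057) = (33063 - 4487)/(-49875) = 28576*(-1/49875) = -1504/2625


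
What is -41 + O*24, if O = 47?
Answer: 1087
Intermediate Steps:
-41 + O*24 = -41 + 47*24 = -41 + 1128 = 1087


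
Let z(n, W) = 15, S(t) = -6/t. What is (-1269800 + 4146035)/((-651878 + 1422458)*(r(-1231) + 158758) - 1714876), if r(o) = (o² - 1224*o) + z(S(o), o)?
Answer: 2876235/2451119254364 ≈ 1.1734e-6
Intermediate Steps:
r(o) = 15 + o² - 1224*o (r(o) = (o² - 1224*o) + 15 = 15 + o² - 1224*o)
(-1269800 + 4146035)/((-651878 + 1422458)*(r(-1231) + 158758) - 1714876) = (-1269800 + 4146035)/((-651878 + 1422458)*((15 + (-1231)² - 1224*(-1231)) + 158758) - 1714876) = 2876235/(770580*((15 + 1515361 + 1506744) + 158758) - 1714876) = 2876235/(770580*(3022120 + 158758) - 1714876) = 2876235/(770580*3180878 - 1714876) = 2876235/(2451120969240 - 1714876) = 2876235/2451119254364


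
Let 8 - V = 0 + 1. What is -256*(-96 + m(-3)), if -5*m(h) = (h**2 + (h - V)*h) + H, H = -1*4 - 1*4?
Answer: 130816/5 ≈ 26163.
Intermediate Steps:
V = 7 (V = 8 - (0 + 1) = 8 - 1*1 = 8 - 1 = 7)
H = -8 (H = -4 - 4 = -8)
m(h) = 8/5 - h**2/5 - h*(-7 + h)/5 (m(h) = -((h**2 + (h - 1*7)*h) - 8)/5 = -((h**2 + (h - 7)*h) - 8)/5 = -((h**2 + (-7 + h)*h) - 8)/5 = -((h**2 + h*(-7 + h)) - 8)/5 = -(-8 + h**2 + h*(-7 + h))/5 = 8/5 - h**2/5 - h*(-7 + h)/5)
-256*(-96 + m(-3)) = -256*(-96 + (8/5 - 2/5*(-3)**2 + (7/5)*(-3))) = -256*(-96 + (8/5 - 2/5*9 - 21/5)) = -256*(-96 + (8/5 - 18/5 - 21/5)) = -256*(-96 - 31/5) = -256*(-511/5) = 130816/5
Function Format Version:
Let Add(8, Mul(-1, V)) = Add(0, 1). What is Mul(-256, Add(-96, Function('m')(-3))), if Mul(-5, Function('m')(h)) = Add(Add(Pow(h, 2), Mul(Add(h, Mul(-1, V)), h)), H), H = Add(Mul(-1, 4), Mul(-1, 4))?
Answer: Rational(130816, 5) ≈ 26163.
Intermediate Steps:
V = 7 (V = Add(8, Mul(-1, Add(0, 1))) = Add(8, Mul(-1, 1)) = Add(8, -1) = 7)
H = -8 (H = Add(-4, -4) = -8)
Function('m')(h) = Add(Rational(8, 5), Mul(Rational(-1, 5), Pow(h, 2)), Mul(Rational(-1, 5), h, Add(-7, h))) (Function('m')(h) = Mul(Rational(-1, 5), Add(Add(Pow(h, 2), Mul(Add(h, Mul(-1, 7)), h)), -8)) = Mul(Rational(-1, 5), Add(Add(Pow(h, 2), Mul(Add(h, -7), h)), -8)) = Mul(Rational(-1, 5), Add(Add(Pow(h, 2), Mul(Add(-7, h), h)), -8)) = Mul(Rational(-1, 5), Add(Add(Pow(h, 2), Mul(h, Add(-7, h))), -8)) = Mul(Rational(-1, 5), Add(-8, Pow(h, 2), Mul(h, Add(-7, h)))) = Add(Rational(8, 5), Mul(Rational(-1, 5), Pow(h, 2)), Mul(Rational(-1, 5), h, Add(-7, h))))
Mul(-256, Add(-96, Function('m')(-3))) = Mul(-256, Add(-96, Add(Rational(8, 5), Mul(Rational(-2, 5), Pow(-3, 2)), Mul(Rational(7, 5), -3)))) = Mul(-256, Add(-96, Add(Rational(8, 5), Mul(Rational(-2, 5), 9), Rational(-21, 5)))) = Mul(-256, Add(-96, Add(Rational(8, 5), Rational(-18, 5), Rational(-21, 5)))) = Mul(-256, Add(-96, Rational(-31, 5))) = Mul(-256, Rational(-511, 5)) = Rational(130816, 5)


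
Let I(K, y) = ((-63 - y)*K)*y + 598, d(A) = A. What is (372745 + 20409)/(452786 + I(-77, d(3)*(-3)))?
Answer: 196577/207981 ≈ 0.94517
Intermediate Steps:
I(K, y) = 598 + K*y*(-63 - y) (I(K, y) = (K*(-63 - y))*y + 598 = K*y*(-63 - y) + 598 = 598 + K*y*(-63 - y))
(372745 + 20409)/(452786 + I(-77, d(3)*(-3))) = (372745 + 20409)/(452786 + (598 - 1*(-77)*(3*(-3))² - 63*(-77)*3*(-3))) = 393154/(452786 + (598 - 1*(-77)*(-9)² - 63*(-77)*(-9))) = 393154/(452786 + (598 - 1*(-77)*81 - 43659)) = 393154/(452786 + (598 + 6237 - 43659)) = 393154/(452786 - 36824) = 393154/415962 = 393154*(1/415962) = 196577/207981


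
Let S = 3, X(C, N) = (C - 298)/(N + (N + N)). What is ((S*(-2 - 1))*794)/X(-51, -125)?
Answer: -2679750/349 ≈ -7678.4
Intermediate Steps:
X(C, N) = (-298 + C)/(3*N) (X(C, N) = (-298 + C)/(N + 2*N) = (-298 + C)/((3*N)) = (-298 + C)*(1/(3*N)) = (-298 + C)/(3*N))
((S*(-2 - 1))*794)/X(-51, -125) = ((3*(-2 - 1))*794)/(((1/3)*(-298 - 51)/(-125))) = ((3*(-3))*794)/(((1/3)*(-1/125)*(-349))) = (-9*794)/(349/375) = -7146*375/349 = -2679750/349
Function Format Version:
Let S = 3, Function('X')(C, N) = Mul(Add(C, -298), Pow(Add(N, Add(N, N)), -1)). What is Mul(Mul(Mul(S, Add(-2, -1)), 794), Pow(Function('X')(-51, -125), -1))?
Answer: Rational(-2679750, 349) ≈ -7678.4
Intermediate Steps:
Function('X')(C, N) = Mul(Rational(1, 3), Pow(N, -1), Add(-298, C)) (Function('X')(C, N) = Mul(Add(-298, C), Pow(Add(N, Mul(2, N)), -1)) = Mul(Add(-298, C), Pow(Mul(3, N), -1)) = Mul(Add(-298, C), Mul(Rational(1, 3), Pow(N, -1))) = Mul(Rational(1, 3), Pow(N, -1), Add(-298, C)))
Mul(Mul(Mul(S, Add(-2, -1)), 794), Pow(Function('X')(-51, -125), -1)) = Mul(Mul(Mul(3, Add(-2, -1)), 794), Pow(Mul(Rational(1, 3), Pow(-125, -1), Add(-298, -51)), -1)) = Mul(Mul(Mul(3, -3), 794), Pow(Mul(Rational(1, 3), Rational(-1, 125), -349), -1)) = Mul(Mul(-9, 794), Pow(Rational(349, 375), -1)) = Mul(-7146, Rational(375, 349)) = Rational(-2679750, 349)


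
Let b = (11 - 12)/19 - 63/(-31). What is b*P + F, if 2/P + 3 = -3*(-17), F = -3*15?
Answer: -317477/7068 ≈ -44.918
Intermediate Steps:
b = 1166/589 (b = -1*1/19 - 63*(-1/31) = -1/19 + 63/31 = 1166/589 ≈ 1.9796)
F = -45
P = 1/24 (P = 2/(-3 - 3*(-17)) = 2/(-3 + 51) = 2/48 = 2*(1/48) = 1/24 ≈ 0.041667)
b*P + F = (1166/589)*(1/24) - 45 = 583/7068 - 45 = -317477/7068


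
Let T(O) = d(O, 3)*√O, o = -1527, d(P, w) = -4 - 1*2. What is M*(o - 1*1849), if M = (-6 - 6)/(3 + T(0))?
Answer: 13504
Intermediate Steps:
d(P, w) = -6 (d(P, w) = -4 - 2 = -6)
T(O) = -6*√O
M = -4 (M = (-6 - 6)/(3 - 6*√0) = -12/(3 - 6*0) = -12/(3 + 0) = -12/3 = -12*⅓ = -4)
M*(o - 1*1849) = -4*(-1527 - 1*1849) = -4*(-1527 - 1849) = -4*(-3376) = 13504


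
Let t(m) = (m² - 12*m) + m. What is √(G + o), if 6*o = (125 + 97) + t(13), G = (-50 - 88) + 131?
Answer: √309/3 ≈ 5.8595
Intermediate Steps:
G = -7 (G = -138 + 131 = -7)
t(m) = m² - 11*m
o = 124/3 (o = ((125 + 97) + 13*(-11 + 13))/6 = (222 + 13*2)/6 = (222 + 26)/6 = (⅙)*248 = 124/3 ≈ 41.333)
√(G + o) = √(-7 + 124/3) = √(103/3) = √309/3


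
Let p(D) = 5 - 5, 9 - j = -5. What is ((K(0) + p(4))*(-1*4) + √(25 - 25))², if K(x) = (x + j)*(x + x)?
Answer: 0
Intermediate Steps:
j = 14 (j = 9 - 1*(-5) = 9 + 5 = 14)
p(D) = 0
K(x) = 2*x*(14 + x) (K(x) = (x + 14)*(x + x) = (14 + x)*(2*x) = 2*x*(14 + x))
((K(0) + p(4))*(-1*4) + √(25 - 25))² = ((2*0*(14 + 0) + 0)*(-1*4) + √(25 - 25))² = ((2*0*14 + 0)*(-4) + √0)² = ((0 + 0)*(-4) + 0)² = (0*(-4) + 0)² = (0 + 0)² = 0² = 0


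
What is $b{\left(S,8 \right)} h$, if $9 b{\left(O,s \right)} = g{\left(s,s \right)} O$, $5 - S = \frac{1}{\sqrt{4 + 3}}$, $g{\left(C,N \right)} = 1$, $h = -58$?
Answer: $- \frac{290}{9} + \frac{58 \sqrt{7}}{63} \approx -29.786$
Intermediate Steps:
$S = 5 - \frac{\sqrt{7}}{7}$ ($S = 5 - \frac{1}{\sqrt{4 + 3}} = 5 - \frac{1}{\sqrt{7}} = 5 - \frac{\sqrt{7}}{7} \approx 4.622$)
$b{\left(O,s \right)} = \frac{O}{9}$ ($b{\left(O,s \right)} = \frac{1 O}{9} = \frac{O}{9}$)
$b{\left(S,8 \right)} h = \frac{5 - \frac{\sqrt{7}}{7}}{9} \left(-58\right) = \left(\frac{5}{9} - \frac{\sqrt{7}}{63}\right) \left(-58\right) = - \frac{290}{9} + \frac{58 \sqrt{7}}{63}$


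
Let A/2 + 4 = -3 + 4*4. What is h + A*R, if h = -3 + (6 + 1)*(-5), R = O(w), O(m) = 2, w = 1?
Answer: -2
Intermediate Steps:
R = 2
A = 18 (A = -8 + 2*(-3 + 4*4) = -8 + 2*(-3 + 16) = -8 + 2*13 = -8 + 26 = 18)
h = -38 (h = -3 + 7*(-5) = -3 - 35 = -38)
h + A*R = -38 + 18*2 = -38 + 36 = -2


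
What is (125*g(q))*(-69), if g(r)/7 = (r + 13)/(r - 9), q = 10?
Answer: -1388625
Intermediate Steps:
g(r) = 7*(13 + r)/(-9 + r) (g(r) = 7*((r + 13)/(r - 9)) = 7*((13 + r)/(-9 + r)) = 7*(13 + r)/(-9 + r))
(125*g(q))*(-69) = (125*(7*(13 + 10)/(-9 + 10)))*(-69) = (125*(7*23/1))*(-69) = (125*(7*1*23))*(-69) = (125*161)*(-69) = 20125*(-69) = -1388625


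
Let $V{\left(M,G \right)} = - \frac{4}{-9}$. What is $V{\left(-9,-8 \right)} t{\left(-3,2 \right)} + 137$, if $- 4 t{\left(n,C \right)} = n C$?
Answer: $\frac{413}{3} \approx 137.67$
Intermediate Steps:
$t{\left(n,C \right)} = - \frac{C n}{4}$ ($t{\left(n,C \right)} = - \frac{n C}{4} = - \frac{C n}{4}$)
$V{\left(M,G \right)} = \frac{4}{9}$ ($V{\left(M,G \right)} = \left(-4\right) \left(- \frac{1}{9}\right) = \frac{4}{9}$)
$V{\left(-9,-8 \right)} t{\left(-3,2 \right)} + 137 = \frac{4 \left(\left(- \frac{1}{4}\right) 2 \left(-3\right)\right)}{9} + 137 = \frac{4}{9} \cdot \frac{3}{2} + 137 = \frac{2}{3} + 137 = \frac{413}{3}$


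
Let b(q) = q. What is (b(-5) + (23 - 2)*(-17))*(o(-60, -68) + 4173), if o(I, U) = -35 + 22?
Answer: -1505920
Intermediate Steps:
o(I, U) = -13
(b(-5) + (23 - 2)*(-17))*(o(-60, -68) + 4173) = (-5 + (23 - 2)*(-17))*(-13 + 4173) = (-5 + 21*(-17))*4160 = (-5 - 357)*4160 = -362*4160 = -1505920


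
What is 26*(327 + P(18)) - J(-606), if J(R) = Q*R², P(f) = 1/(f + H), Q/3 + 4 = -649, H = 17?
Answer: 25179833936/35 ≈ 7.1942e+8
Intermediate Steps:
Q = -1959 (Q = -12 + 3*(-649) = -12 - 1947 = -1959)
P(f) = 1/(17 + f) (P(f) = 1/(f + 17) = 1/(17 + f))
J(R) = -1959*R²
26*(327 + P(18)) - J(-606) = 26*(327 + 1/(17 + 18)) - (-1959)*(-606)² = 26*(327 + 1/35) - (-1959)*367236 = 26*(327 + 1/35) - 1*(-719415324) = 26*(11446/35) + 719415324 = 297596/35 + 719415324 = 25179833936/35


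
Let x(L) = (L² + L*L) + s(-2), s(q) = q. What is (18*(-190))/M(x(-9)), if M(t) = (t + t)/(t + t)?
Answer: -3420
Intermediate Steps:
x(L) = -2 + 2*L² (x(L) = (L² + L*L) - 2 = (L² + L²) - 2 = 2*L² - 2 = -2 + 2*L²)
M(t) = 1 (M(t) = (2*t)/((2*t)) = (2*t)*(1/(2*t)) = 1)
(18*(-190))/M(x(-9)) = (18*(-190))/1 = -3420*1 = -3420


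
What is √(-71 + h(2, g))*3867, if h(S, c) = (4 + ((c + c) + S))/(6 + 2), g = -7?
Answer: 23202*I*√2 ≈ 32813.0*I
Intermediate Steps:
h(S, c) = ½ + c/4 + S/8 (h(S, c) = (4 + (2*c + S))/8 = (4 + (S + 2*c))*(⅛) = (4 + S + 2*c)*(⅛) = ½ + c/4 + S/8)
√(-71 + h(2, g))*3867 = √(-71 + (½ + (¼)*(-7) + (⅛)*2))*3867 = √(-71 + (½ - 7/4 + ¼))*3867 = √(-71 - 1)*3867 = √(-72)*3867 = (6*I*√2)*3867 = 23202*I*√2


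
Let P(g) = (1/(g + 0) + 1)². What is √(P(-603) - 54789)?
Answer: I*√19921411097/603 ≈ 234.07*I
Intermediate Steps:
P(g) = (1 + 1/g)² (P(g) = (1/g + 1)² = (1 + 1/g)²)
√(P(-603) - 54789) = √((1 - 603)²/(-603)² - 54789) = √((1/363609)*(-602)² - 54789) = √((1/363609)*362404 - 54789) = √(362404/363609 - 54789) = √(-19921411097/363609) = I*√19921411097/603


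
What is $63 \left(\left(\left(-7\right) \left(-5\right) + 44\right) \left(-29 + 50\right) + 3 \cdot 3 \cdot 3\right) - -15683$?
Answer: $121901$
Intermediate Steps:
$63 \left(\left(\left(-7\right) \left(-5\right) + 44\right) \left(-29 + 50\right) + 3 \cdot 3 \cdot 3\right) - -15683 = 63 \left(\left(35 + 44\right) 21 + 9 \cdot 3\right) + 15683 = 63 \left(79 \cdot 21 + 27\right) + 15683 = 63 \left(1659 + 27\right) + 15683 = 63 \cdot 1686 + 15683 = 106218 + 15683 = 121901$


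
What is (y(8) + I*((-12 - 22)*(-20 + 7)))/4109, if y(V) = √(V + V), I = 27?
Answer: 11938/4109 ≈ 2.9053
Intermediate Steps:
y(V) = √2*√V (y(V) = √(2*V) = √2*√V)
(y(8) + I*((-12 - 22)*(-20 + 7)))/4109 = (√2*√8 + 27*((-12 - 22)*(-20 + 7)))/4109 = (√2*(2*√2) + 27*(-34*(-13)))*(1/4109) = (4 + 27*442)*(1/4109) = (4 + 11934)*(1/4109) = 11938*(1/4109) = 11938/4109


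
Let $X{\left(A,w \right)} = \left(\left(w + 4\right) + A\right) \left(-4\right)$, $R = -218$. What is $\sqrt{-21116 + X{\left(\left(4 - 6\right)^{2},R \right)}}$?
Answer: $2 i \sqrt{5069} \approx 142.39 i$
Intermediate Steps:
$X{\left(A,w \right)} = -16 - 4 A - 4 w$ ($X{\left(A,w \right)} = \left(\left(4 + w\right) + A\right) \left(-4\right) = \left(4 + A + w\right) \left(-4\right) = -16 - 4 A - 4 w$)
$\sqrt{-21116 + X{\left(\left(4 - 6\right)^{2},R \right)}} = \sqrt{-21116 - \left(-856 + 4 \left(4 - 6\right)^{2}\right)} = \sqrt{-21116 - \left(-856 + 16\right)} = \sqrt{-21116 - -840} = \sqrt{-21116 + 840} = \sqrt{-20276} = 2 i \sqrt{5069}$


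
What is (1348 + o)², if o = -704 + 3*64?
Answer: 698896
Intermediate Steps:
o = -512 (o = -704 + 192 = -512)
(1348 + o)² = (1348 - 512)² = 836² = 698896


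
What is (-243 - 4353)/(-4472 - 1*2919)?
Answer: 4596/7391 ≈ 0.62184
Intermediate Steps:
(-243 - 4353)/(-4472 - 1*2919) = -4596/(-4472 - 2919) = -4596/(-7391) = -4596*(-1/7391) = 4596/7391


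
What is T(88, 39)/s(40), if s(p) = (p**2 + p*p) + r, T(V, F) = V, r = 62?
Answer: 44/1631 ≈ 0.026977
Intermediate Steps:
s(p) = 62 + 2*p**2 (s(p) = (p**2 + p*p) + 62 = (p**2 + p**2) + 62 = 2*p**2 + 62 = 62 + 2*p**2)
T(88, 39)/s(40) = 88/(62 + 2*40**2) = 88/(62 + 2*1600) = 88/(62 + 3200) = 88/3262 = 88*(1/3262) = 44/1631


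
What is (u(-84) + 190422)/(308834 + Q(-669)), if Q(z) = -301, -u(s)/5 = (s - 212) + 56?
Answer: 191622/308533 ≈ 0.62107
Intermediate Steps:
u(s) = 780 - 5*s (u(s) = -5*((s - 212) + 56) = -5*((-212 + s) + 56) = -5*(-156 + s) = 780 - 5*s)
(u(-84) + 190422)/(308834 + Q(-669)) = ((780 - 5*(-84)) + 190422)/(308834 - 301) = ((780 + 420) + 190422)/308533 = (1200 + 190422)*(1/308533) = 191622*(1/308533) = 191622/308533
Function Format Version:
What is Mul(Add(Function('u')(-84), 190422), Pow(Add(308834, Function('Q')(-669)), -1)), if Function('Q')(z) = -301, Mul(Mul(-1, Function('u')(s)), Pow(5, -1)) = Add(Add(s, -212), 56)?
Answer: Rational(191622, 308533) ≈ 0.62107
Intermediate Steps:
Function('u')(s) = Add(780, Mul(-5, s)) (Function('u')(s) = Mul(-5, Add(Add(s, -212), 56)) = Mul(-5, Add(Add(-212, s), 56)) = Mul(-5, Add(-156, s)) = Add(780, Mul(-5, s)))
Mul(Add(Function('u')(-84), 190422), Pow(Add(308834, Function('Q')(-669)), -1)) = Mul(Add(Add(780, Mul(-5, -84)), 190422), Pow(Add(308834, -301), -1)) = Mul(Add(Add(780, 420), 190422), Pow(308533, -1)) = Mul(Add(1200, 190422), Rational(1, 308533)) = Mul(191622, Rational(1, 308533)) = Rational(191622, 308533)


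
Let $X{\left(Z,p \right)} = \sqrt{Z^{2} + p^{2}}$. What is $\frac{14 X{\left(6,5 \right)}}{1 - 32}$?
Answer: $- \frac{14 \sqrt{61}}{31} \approx -3.5272$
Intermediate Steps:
$\frac{14 X{\left(6,5 \right)}}{1 - 32} = \frac{14 \sqrt{6^{2} + 5^{2}}}{1 - 32} = \frac{14 \sqrt{36 + 25}}{-31} = 14 \sqrt{61} \left(- \frac{1}{31}\right) = - \frac{14 \sqrt{61}}{31}$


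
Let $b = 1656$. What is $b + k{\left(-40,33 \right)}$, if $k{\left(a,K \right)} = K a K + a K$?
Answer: $-43224$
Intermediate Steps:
$k{\left(a,K \right)} = K a + a K^{2}$ ($k{\left(a,K \right)} = a K^{2} + K a = K a + a K^{2}$)
$b + k{\left(-40,33 \right)} = 1656 + 33 \left(-40\right) \left(1 + 33\right) = 1656 + 33 \left(-40\right) 34 = 1656 - 44880 = -43224$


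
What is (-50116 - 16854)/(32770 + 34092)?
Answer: -33485/33431 ≈ -1.0016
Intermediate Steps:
(-50116 - 16854)/(32770 + 34092) = -66970/66862 = -66970*1/66862 = -33485/33431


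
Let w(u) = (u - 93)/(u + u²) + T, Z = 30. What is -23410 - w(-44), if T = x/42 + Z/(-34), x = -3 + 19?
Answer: -15811756463/675444 ≈ -23409.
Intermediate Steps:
x = 16
T = -179/357 (T = 16/42 + 30/(-34) = 16*(1/42) + 30*(-1/34) = 8/21 - 15/17 = -179/357 ≈ -0.50140)
w(u) = -179/357 + (-93 + u)/(u + u²) (w(u) = (u - 93)/(u + u²) - 179/357 = (-93 + u)/(u + u²) - 179/357 = -179/357 + (-93 + u)/(u + u²))
-23410 - w(-44) = -23410 - (-33201 - 179*(-44)² + 178*(-44))/(357*(-44)*(1 - 44)) = -23410 - (-1)*(-33201 - 179*1936 - 7832)/(357*44*(-43)) = -23410 - (-1)*(-1)*(-33201 - 346544 - 7832)/(357*44*43) = -23410 - (-1)*(-1)*(-387577)/(357*44*43) = -23410 - 1*(-387577/675444) = -23410 + 387577/675444 = -15811756463/675444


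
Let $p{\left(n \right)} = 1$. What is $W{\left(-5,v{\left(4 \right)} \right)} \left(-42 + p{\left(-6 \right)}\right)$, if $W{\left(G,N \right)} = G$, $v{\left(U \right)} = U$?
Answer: $205$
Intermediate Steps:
$W{\left(-5,v{\left(4 \right)} \right)} \left(-42 + p{\left(-6 \right)}\right) = - 5 \left(-42 + 1\right) = \left(-5\right) \left(-41\right) = 205$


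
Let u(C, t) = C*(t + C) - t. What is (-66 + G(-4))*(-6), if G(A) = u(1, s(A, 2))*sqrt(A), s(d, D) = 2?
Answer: 396 - 12*I ≈ 396.0 - 12.0*I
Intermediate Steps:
u(C, t) = -t + C*(C + t) (u(C, t) = C*(C + t) - t = -t + C*(C + t))
G(A) = sqrt(A) (G(A) = (1**2 - 1*2 + 1*2)*sqrt(A) = (1 - 2 + 2)*sqrt(A) = 1*sqrt(A) = sqrt(A))
(-66 + G(-4))*(-6) = (-66 + sqrt(-4))*(-6) = (-66 + 2*I)*(-6) = 396 - 12*I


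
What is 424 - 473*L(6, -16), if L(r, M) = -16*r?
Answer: 45832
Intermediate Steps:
424 - 473*L(6, -16) = 424 - (-7568)*6 = 424 - 473*(-96) = 424 + 45408 = 45832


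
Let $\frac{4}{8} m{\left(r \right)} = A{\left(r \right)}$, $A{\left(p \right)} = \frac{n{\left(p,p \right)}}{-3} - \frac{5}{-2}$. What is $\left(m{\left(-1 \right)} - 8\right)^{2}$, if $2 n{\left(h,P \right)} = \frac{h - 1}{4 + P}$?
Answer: $\frac{625}{81} \approx 7.716$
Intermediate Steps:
$n{\left(h,P \right)} = \frac{-1 + h}{2 \left(4 + P\right)}$ ($n{\left(h,P \right)} = \frac{\left(h - 1\right) \frac{1}{4 + P}}{2} = \frac{\left(-1 + h\right) \frac{1}{4 + P}}{2} = \frac{\frac{1}{4 + P} \left(-1 + h\right)}{2} = \frac{-1 + h}{2 \left(4 + P\right)}$)
$A{\left(p \right)} = \frac{5}{2} - \frac{-1 + p}{6 \left(4 + p\right)}$ ($A{\left(p \right)} = \frac{\frac{1}{2} \frac{1}{4 + p} \left(-1 + p\right)}{-3} - \frac{5}{-2} = \frac{-1 + p}{2 \left(4 + p\right)} \left(- \frac{1}{3}\right) - - \frac{5}{2} = - \frac{-1 + p}{6 \left(4 + p\right)} + \frac{5}{2} = \frac{5}{2} - \frac{-1 + p}{6 \left(4 + p\right)}$)
$m{\left(r \right)} = \frac{61 + 14 r}{3 \left(4 + r\right)}$ ($m{\left(r \right)} = 2 \frac{61 + 14 r}{6 \left(4 + r\right)} = \frac{61 + 14 r}{3 \left(4 + r\right)}$)
$\left(m{\left(-1 \right)} - 8\right)^{2} = \left(\frac{61 + 14 \left(-1\right)}{3 \left(4 - 1\right)} - 8\right)^{2} = \left(\frac{61 - 14}{3 \cdot 3} - 8\right)^{2} = \left(\frac{1}{3} \cdot \frac{1}{3} \cdot 47 - 8\right)^{2} = \left(\frac{47}{9} - 8\right)^{2} = \left(- \frac{25}{9}\right)^{2} = \frac{625}{81}$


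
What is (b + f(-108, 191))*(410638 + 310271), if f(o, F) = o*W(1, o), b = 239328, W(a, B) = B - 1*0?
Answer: 180942391728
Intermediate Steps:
W(a, B) = B (W(a, B) = B + 0 = B)
f(o, F) = o**2 (f(o, F) = o*o = o**2)
(b + f(-108, 191))*(410638 + 310271) = (239328 + (-108)**2)*(410638 + 310271) = (239328 + 11664)*720909 = 250992*720909 = 180942391728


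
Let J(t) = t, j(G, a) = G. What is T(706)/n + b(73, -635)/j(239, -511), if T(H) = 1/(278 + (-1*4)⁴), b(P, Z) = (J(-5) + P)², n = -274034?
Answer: 676649137105/34973863284 ≈ 19.347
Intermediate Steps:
b(P, Z) = (-5 + P)²
T(H) = 1/534 (T(H) = 1/(278 + (-4)⁴) = 1/(278 + 256) = 1/534)
T(706)/n + b(73, -635)/j(239, -511) = (1/534)/(-274034) + (-5 + 73)²/239 = (1/534)*(-1/274034) + 68²*(1/239) = -1/146334156 + 4624*(1/239) = -1/146334156 + 4624/239 = 676649137105/34973863284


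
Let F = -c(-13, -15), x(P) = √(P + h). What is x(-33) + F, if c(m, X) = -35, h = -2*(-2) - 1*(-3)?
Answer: 35 + I*√26 ≈ 35.0 + 5.099*I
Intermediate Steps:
h = 7 (h = 4 + 3 = 7)
x(P) = √(7 + P) (x(P) = √(P + 7) = √(7 + P))
F = 35 (F = -1*(-35) = 35)
x(-33) + F = √(7 - 33) + 35 = √(-26) + 35 = I*√26 + 35 = 35 + I*√26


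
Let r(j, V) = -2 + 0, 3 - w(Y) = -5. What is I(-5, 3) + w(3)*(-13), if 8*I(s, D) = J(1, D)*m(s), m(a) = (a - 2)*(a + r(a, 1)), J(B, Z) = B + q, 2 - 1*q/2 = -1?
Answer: -489/8 ≈ -61.125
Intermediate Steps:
q = 6 (q = 4 - 2*(-1) = 4 + 2 = 6)
w(Y) = 8 (w(Y) = 3 - 1*(-5) = 3 + 5 = 8)
r(j, V) = -2
J(B, Z) = 6 + B (J(B, Z) = B + 6 = 6 + B)
m(a) = (-2 + a)**2 (m(a) = (a - 2)*(a - 2) = (-2 + a)*(-2 + a) = (-2 + a)**2)
I(s, D) = 7/2 - 7*s/2 + 7*s**2/8 (I(s, D) = ((6 + 1)*(4 + s**2 - 4*s))/8 = (7*(4 + s**2 - 4*s))/8 = (28 - 28*s + 7*s**2)/8 = 7/2 - 7*s/2 + 7*s**2/8)
I(-5, 3) + w(3)*(-13) = (7/2 - 7/2*(-5) + (7/8)*(-5)**2) + 8*(-13) = (7/2 + 35/2 + (7/8)*25) - 104 = (7/2 + 35/2 + 175/8) - 104 = 343/8 - 104 = -489/8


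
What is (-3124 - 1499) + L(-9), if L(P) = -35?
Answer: -4658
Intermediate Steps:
(-3124 - 1499) + L(-9) = (-3124 - 1499) - 35 = -4623 - 35 = -4658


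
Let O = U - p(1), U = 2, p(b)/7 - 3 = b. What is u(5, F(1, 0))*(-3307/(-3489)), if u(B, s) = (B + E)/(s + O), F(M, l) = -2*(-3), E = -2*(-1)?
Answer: -23149/69780 ≈ -0.33174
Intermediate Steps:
p(b) = 21 + 7*b
E = 2
F(M, l) = 6
O = -26 (O = 2 - (21 + 7*1) = 2 - (21 + 7) = 2 - 1*28 = 2 - 28 = -26)
u(B, s) = (2 + B)/(-26 + s) (u(B, s) = (B + 2)/(s - 26) = (2 + B)/(-26 + s))
u(5, F(1, 0))*(-3307/(-3489)) = ((2 + 5)/(-26 + 6))*(-3307/(-3489)) = (7/(-20))*(-3307*(-1/3489)) = -1/20*7*(3307/3489) = -7/20*3307/3489 = -23149/69780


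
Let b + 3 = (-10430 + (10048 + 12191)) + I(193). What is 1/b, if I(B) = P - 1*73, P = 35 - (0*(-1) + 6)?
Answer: 1/11762 ≈ 8.5020e-5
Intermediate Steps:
P = 29 (P = 35 - (0 + 6) = 35 - 1*6 = 35 - 6 = 29)
I(B) = -44 (I(B) = 29 - 1*73 = 29 - 73 = -44)
b = 11762 (b = -3 + ((-10430 + (10048 + 12191)) - 44) = -3 + ((-10430 + 22239) - 44) = -3 + (11809 - 44) = -3 + 11765 = 11762)
1/b = 1/11762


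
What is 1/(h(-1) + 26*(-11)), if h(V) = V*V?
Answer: -1/285 ≈ -0.0035088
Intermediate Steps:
h(V) = V²
1/(h(-1) + 26*(-11)) = 1/((-1)² + 26*(-11)) = 1/(1 - 286) = 1/(-285) = -1/285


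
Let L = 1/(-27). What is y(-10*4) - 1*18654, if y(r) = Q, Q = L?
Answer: -503659/27 ≈ -18654.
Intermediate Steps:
L = -1/27 ≈ -0.037037
Q = -1/27 ≈ -0.037037
y(r) = -1/27
y(-10*4) - 1*18654 = -1/27 - 1*18654 = -1/27 - 18654 = -503659/27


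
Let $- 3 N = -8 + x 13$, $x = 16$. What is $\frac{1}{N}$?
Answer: $- \frac{3}{200} \approx -0.015$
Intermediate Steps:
$N = - \frac{200}{3}$ ($N = - \frac{-8 + 16 \cdot 13}{3} = - \frac{-8 + 208}{3} = \left(- \frac{1}{3}\right) 200 = - \frac{200}{3} \approx -66.667$)
$\frac{1}{N} = \frac{1}{- \frac{200}{3}} = - \frac{3}{200}$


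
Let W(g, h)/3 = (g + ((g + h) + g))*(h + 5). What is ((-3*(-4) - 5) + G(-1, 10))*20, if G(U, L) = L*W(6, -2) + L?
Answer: 29140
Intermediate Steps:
W(g, h) = 3*(5 + h)*(h + 3*g) (W(g, h) = 3*((g + ((g + h) + g))*(h + 5)) = 3*((g + (h + 2*g))*(5 + h)) = 3*((h + 3*g)*(5 + h)) = 3*((5 + h)*(h + 3*g)) = 3*(5 + h)*(h + 3*g))
G(U, L) = 145*L (G(U, L) = L*(3*(-2)**2 + 15*(-2) + 45*6 + 9*6*(-2)) + L = L*(3*4 - 30 + 270 - 108) + L = L*(12 - 30 + 270 - 108) + L = L*144 + L = 144*L + L = 145*L)
((-3*(-4) - 5) + G(-1, 10))*20 = ((-3*(-4) - 5) + 145*10)*20 = ((12 - 5) + 1450)*20 = (7 + 1450)*20 = 1457*20 = 29140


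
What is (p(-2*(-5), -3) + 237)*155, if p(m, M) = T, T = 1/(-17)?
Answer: 624340/17 ≈ 36726.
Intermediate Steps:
T = -1/17 ≈ -0.058824
p(m, M) = -1/17
(p(-2*(-5), -3) + 237)*155 = (-1/17 + 237)*155 = (4028/17)*155 = 624340/17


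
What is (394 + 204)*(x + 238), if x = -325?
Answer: -52026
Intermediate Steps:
(394 + 204)*(x + 238) = (394 + 204)*(-325 + 238) = 598*(-87) = -52026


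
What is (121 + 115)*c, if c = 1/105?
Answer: 236/105 ≈ 2.2476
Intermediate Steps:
c = 1/105 ≈ 0.0095238
(121 + 115)*c = (121 + 115)*(1/105) = 236*(1/105) = 236/105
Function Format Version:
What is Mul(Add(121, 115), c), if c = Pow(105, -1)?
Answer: Rational(236, 105) ≈ 2.2476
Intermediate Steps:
c = Rational(1, 105) ≈ 0.0095238
Mul(Add(121, 115), c) = Mul(Add(121, 115), Rational(1, 105)) = Mul(236, Rational(1, 105)) = Rational(236, 105)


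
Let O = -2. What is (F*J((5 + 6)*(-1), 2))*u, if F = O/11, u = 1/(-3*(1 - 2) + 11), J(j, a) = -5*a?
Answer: 10/77 ≈ 0.12987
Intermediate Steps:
u = 1/14 (u = 1/(-3*(-1) + 11) = 1/(3 + 11) = 1/14 ≈ 0.071429)
F = -2/11 ≈ -0.18182
(F*J((5 + 6)*(-1), 2))*u = -(-10)*2/11*(1/14) = -2/11*(-10)*(1/14) = (20/11)*(1/14) = 10/77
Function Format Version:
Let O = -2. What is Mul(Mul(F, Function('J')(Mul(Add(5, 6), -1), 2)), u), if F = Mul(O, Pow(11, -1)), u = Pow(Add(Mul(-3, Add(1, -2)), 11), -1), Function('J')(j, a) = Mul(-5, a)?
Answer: Rational(10, 77) ≈ 0.12987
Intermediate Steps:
u = Rational(1, 14) (u = Pow(Add(Mul(-3, -1), 11), -1) = Pow(Add(3, 11), -1) = Pow(14, -1) = Rational(1, 14) ≈ 0.071429)
F = Rational(-2, 11) (F = Mul(-2, Pow(11, -1)) = Mul(-2, Rational(1, 11)) = Rational(-2, 11) ≈ -0.18182)
Mul(Mul(F, Function('J')(Mul(Add(5, 6), -1), 2)), u) = Mul(Mul(Rational(-2, 11), Mul(-5, 2)), Rational(1, 14)) = Mul(Mul(Rational(-2, 11), -10), Rational(1, 14)) = Mul(Rational(20, 11), Rational(1, 14)) = Rational(10, 77)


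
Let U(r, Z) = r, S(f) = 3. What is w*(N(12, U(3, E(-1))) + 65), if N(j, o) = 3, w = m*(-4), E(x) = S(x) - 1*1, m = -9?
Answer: 2448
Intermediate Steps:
E(x) = 2 (E(x) = 3 - 1*1 = 3 - 1 = 2)
w = 36 (w = -9*(-4) = 36)
w*(N(12, U(3, E(-1))) + 65) = 36*(3 + 65) = 36*68 = 2448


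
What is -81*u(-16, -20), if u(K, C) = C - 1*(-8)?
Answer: 972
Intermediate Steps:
u(K, C) = 8 + C (u(K, C) = C + 8 = 8 + C)
-81*u(-16, -20) = -81*(8 - 20) = -81*(-12) = 972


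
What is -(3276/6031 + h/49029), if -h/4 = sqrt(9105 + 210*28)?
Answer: -3276/6031 + 12*sqrt(185)/16343 ≈ -0.53321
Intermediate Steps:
h = -36*sqrt(185) (h = -4*sqrt(9105 + 210*28) = -4*sqrt(9105 + 5880) = -36*sqrt(185) ≈ -489.65)
-(3276/6031 + h/49029) = -(3276/6031 - 36*sqrt(185)/49029) = -(3276*(1/6031) - 36*sqrt(185)*(1/49029)) = -(3276/6031 - 12*sqrt(185)/16343) = -3276/6031 + 12*sqrt(185)/16343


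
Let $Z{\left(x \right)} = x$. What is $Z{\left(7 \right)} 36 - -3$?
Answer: $255$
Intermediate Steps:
$Z{\left(7 \right)} 36 - -3 = 7 \cdot 36 - -3 = 252 + \left(-14 + 17\right) = 252 + 3 = 255$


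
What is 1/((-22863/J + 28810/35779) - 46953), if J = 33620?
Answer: -1202889980/56479142654017 ≈ -2.1298e-5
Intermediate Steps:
1/((-22863/J + 28810/35779) - 46953) = 1/((-22863/33620 + 28810/35779) - 46953) = 1/(150576923/1202889980 - 46953) = 1/(-56479142654017/1202889980) = -1202889980/56479142654017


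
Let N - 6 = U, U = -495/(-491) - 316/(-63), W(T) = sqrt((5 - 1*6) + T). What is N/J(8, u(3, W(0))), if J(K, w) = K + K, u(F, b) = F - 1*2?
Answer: 371939/494928 ≈ 0.75150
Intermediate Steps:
W(T) = sqrt(-1 + T) (W(T) = sqrt((5 - 6) + T) = sqrt(-1 + T))
u(F, b) = -2 + F (u(F, b) = F - 2 = -2 + F)
J(K, w) = 2*K
U = 186341/30933 (U = -495*(-1/491) - 316*(-1/63) = 495/491 + 316/63 = 186341/30933 ≈ 6.0240)
N = 371939/30933 (N = 6 + 186341/30933 = 371939/30933 ≈ 12.024)
N/J(8, u(3, W(0))) = 371939/(30933*((2*8))) = (371939/30933)/16 = (371939/30933)*(1/16) = 371939/494928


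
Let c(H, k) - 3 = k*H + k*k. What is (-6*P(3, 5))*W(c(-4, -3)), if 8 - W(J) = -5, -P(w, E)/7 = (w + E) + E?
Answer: 7098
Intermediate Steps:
P(w, E) = -14*E - 7*w (P(w, E) = -7*((w + E) + E) = -7*((E + w) + E) = -7*(w + 2*E) = -14*E - 7*w)
c(H, k) = 3 + k² + H*k (c(H, k) = 3 + (k*H + k*k) = 3 + (H*k + k²) = 3 + (k² + H*k) = 3 + k² + H*k)
W(J) = 13 (W(J) = 8 - 1*(-5) = 8 + 5 = 13)
(-6*P(3, 5))*W(c(-4, -3)) = -6*(-14*5 - 7*3)*13 = -6*(-70 - 21)*13 = -6*(-91)*13 = 546*13 = 7098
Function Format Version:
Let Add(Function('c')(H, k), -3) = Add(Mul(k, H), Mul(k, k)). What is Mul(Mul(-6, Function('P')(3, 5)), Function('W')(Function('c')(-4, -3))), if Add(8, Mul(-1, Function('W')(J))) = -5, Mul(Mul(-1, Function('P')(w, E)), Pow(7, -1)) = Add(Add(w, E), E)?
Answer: 7098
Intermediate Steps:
Function('P')(w, E) = Add(Mul(-14, E), Mul(-7, w)) (Function('P')(w, E) = Mul(-7, Add(Add(w, E), E)) = Mul(-7, Add(Add(E, w), E)) = Mul(-7, Add(w, Mul(2, E))) = Add(Mul(-14, E), Mul(-7, w)))
Function('c')(H, k) = Add(3, Pow(k, 2), Mul(H, k)) (Function('c')(H, k) = Add(3, Add(Mul(k, H), Mul(k, k))) = Add(3, Add(Mul(H, k), Pow(k, 2))) = Add(3, Add(Pow(k, 2), Mul(H, k))) = Add(3, Pow(k, 2), Mul(H, k)))
Function('W')(J) = 13 (Function('W')(J) = Add(8, Mul(-1, -5)) = Add(8, 5) = 13)
Mul(Mul(-6, Function('P')(3, 5)), Function('W')(Function('c')(-4, -3))) = Mul(Mul(-6, Add(Mul(-14, 5), Mul(-7, 3))), 13) = Mul(Mul(-6, Add(-70, -21)), 13) = Mul(Mul(-6, -91), 13) = Mul(546, 13) = 7098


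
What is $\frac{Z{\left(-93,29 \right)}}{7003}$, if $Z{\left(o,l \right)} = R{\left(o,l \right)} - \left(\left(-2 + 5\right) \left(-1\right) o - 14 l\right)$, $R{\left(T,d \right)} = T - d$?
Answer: $\frac{5}{7003} \approx 0.00071398$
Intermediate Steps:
$Z{\left(o,l \right)} = 4 o + 13 l$ ($Z{\left(o,l \right)} = \left(o - l\right) - \left(\left(-2 + 5\right) \left(-1\right) o - 14 l\right) = \left(o - l\right) - \left(3 \left(-1\right) o - 14 l\right) = \left(o - l\right) - \left(- 3 o - 14 l\right) = \left(o - l\right) - \left(- 14 l - 3 o\right) = \left(o - l\right) + \left(3 o + 14 l\right) = 4 o + 13 l$)
$\frac{Z{\left(-93,29 \right)}}{7003} = \frac{4 \left(-93\right) + 13 \cdot 29}{7003} = \left(-372 + 377\right) \frac{1}{7003} = 5 \cdot \frac{1}{7003} = \frac{5}{7003}$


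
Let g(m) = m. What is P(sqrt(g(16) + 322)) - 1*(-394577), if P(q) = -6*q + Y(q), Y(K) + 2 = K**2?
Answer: 394913 - 78*sqrt(2) ≈ 3.9480e+5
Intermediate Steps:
Y(K) = -2 + K**2
P(q) = -2 + q**2 - 6*q (P(q) = -6*q + (-2 + q**2) = -2 + q**2 - 6*q)
P(sqrt(g(16) + 322)) - 1*(-394577) = (-2 + (sqrt(16 + 322))**2 - 6*sqrt(16 + 322)) - 1*(-394577) = (-2 + (sqrt(338))**2 - 78*sqrt(2)) + 394577 = (-2 + (13*sqrt(2))**2 - 78*sqrt(2)) + 394577 = (-2 + 338 - 78*sqrt(2)) + 394577 = (336 - 78*sqrt(2)) + 394577 = 394913 - 78*sqrt(2)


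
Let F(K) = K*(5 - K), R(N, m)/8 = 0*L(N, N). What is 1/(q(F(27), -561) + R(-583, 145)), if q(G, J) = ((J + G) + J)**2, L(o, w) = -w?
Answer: 1/2944656 ≈ 3.3960e-7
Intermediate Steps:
R(N, m) = 0 (R(N, m) = 8*(0*(-N)) = 8*0 = 0)
q(G, J) = (G + 2*J)**2 (q(G, J) = ((G + J) + J)**2 = (G + 2*J)**2)
1/(q(F(27), -561) + R(-583, 145)) = 1/((27*(5 - 1*27) + 2*(-561))**2 + 0) = 1/((27*(5 - 27) - 1122)**2 + 0) = 1/((27*(-22) - 1122)**2 + 0) = 1/((-594 - 1122)**2 + 0) = 1/((-1716)**2 + 0) = 1/(2944656 + 0) = 1/2944656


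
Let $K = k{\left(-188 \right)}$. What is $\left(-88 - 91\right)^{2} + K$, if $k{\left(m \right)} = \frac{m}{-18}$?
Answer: $\frac{288463}{9} \approx 32051.0$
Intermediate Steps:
$k{\left(m \right)} = - \frac{m}{18}$ ($k{\left(m \right)} = m \left(- \frac{1}{18}\right) = - \frac{m}{18}$)
$K = \frac{94}{9}$ ($K = \left(- \frac{1}{18}\right) \left(-188\right) = \frac{94}{9} \approx 10.444$)
$\left(-88 - 91\right)^{2} + K = \left(-88 - 91\right)^{2} + \frac{94}{9} = \left(-179\right)^{2} + \frac{94}{9} = 32041 + \frac{94}{9} = \frac{288463}{9}$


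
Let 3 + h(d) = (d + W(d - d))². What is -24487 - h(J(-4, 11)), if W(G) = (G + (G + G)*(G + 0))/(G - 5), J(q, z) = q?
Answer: -24500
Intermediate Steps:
W(G) = (G + 2*G²)/(-5 + G) (W(G) = (G + (2*G)*G)/(-5 + G) = (G + 2*G²)/(-5 + G))
h(d) = -3 + d² (h(d) = -3 + (d + (d - d)*(1 + 2*(d - d))/(-5 + (d - d)))² = -3 + (d + 0*(1 + 2*0)/(-5 + 0))² = -3 + (d + 0*(1 + 0)/(-5))² = -3 + (d + 0*(-⅕)*1)² = -3 + (d + 0)² = -3 + d²)
-24487 - h(J(-4, 11)) = -24487 - (-3 + (-4)²) = -24487 - (-3 + 16) = -24487 - 1*13 = -24487 - 13 = -24500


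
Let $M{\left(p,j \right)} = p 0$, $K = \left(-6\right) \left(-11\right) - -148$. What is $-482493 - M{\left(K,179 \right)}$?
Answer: $-482493$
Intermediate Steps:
$K = 214$ ($K = 66 + 148 = 214$)
$M{\left(p,j \right)} = 0$
$-482493 - M{\left(K,179 \right)} = -482493 - 0 = -482493 + 0 = -482493$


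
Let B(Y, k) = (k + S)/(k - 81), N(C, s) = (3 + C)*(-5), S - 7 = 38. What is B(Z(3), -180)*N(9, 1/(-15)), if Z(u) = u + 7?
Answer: -900/29 ≈ -31.034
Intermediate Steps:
S = 45 (S = 7 + 38 = 45)
Z(u) = 7 + u
N(C, s) = -15 - 5*C
B(Y, k) = (45 + k)/(-81 + k) (B(Y, k) = (k + 45)/(k - 81) = (45 + k)/(-81 + k))
B(Z(3), -180)*N(9, 1/(-15)) = ((45 - 180)/(-81 - 180))*(-15 - 5*9) = (-135/(-261))*(-15 - 45) = -1/261*(-135)*(-60) = (15/29)*(-60) = -900/29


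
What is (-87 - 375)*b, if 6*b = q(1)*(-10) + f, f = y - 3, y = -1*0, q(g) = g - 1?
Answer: 231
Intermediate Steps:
q(g) = -1 + g
y = 0
f = -3 (f = 0 - 3 = -3)
b = -½ (b = ((-1 + 1)*(-10) - 3)/6 = (0*(-10) - 3)/6 = (0 - 3)/6 = (⅙)*(-3) = -½ ≈ -0.50000)
(-87 - 375)*b = (-87 - 375)*(-½) = -462*(-½) = 231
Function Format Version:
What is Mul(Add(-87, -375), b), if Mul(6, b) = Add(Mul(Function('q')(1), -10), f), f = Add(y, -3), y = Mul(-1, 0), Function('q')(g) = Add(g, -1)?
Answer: 231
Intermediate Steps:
Function('q')(g) = Add(-1, g)
y = 0
f = -3 (f = Add(0, -3) = -3)
b = Rational(-1, 2) (b = Mul(Rational(1, 6), Add(Mul(Add(-1, 1), -10), -3)) = Mul(Rational(1, 6), Add(Mul(0, -10), -3)) = Mul(Rational(1, 6), Add(0, -3)) = Mul(Rational(1, 6), -3) = Rational(-1, 2) ≈ -0.50000)
Mul(Add(-87, -375), b) = Mul(Add(-87, -375), Rational(-1, 2)) = Mul(-462, Rational(-1, 2)) = 231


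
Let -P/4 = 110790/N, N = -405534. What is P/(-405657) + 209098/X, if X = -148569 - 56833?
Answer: -955508980590679/938616994292691 ≈ -1.0180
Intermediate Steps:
X = -205402
P = 73860/67589 (P = -443160/(-405534) = -443160*(-1)/405534 = -4*(-18465/67589) = 73860/67589 ≈ 1.0928)
P/(-405657) + 209098/X = (73860/67589)/(-405657) + 209098/(-205402) = (73860/67589)*(-1/405657) + 209098*(-1/205402) = -24620/9139316991 - 104549/102701 = -955508980590679/938616994292691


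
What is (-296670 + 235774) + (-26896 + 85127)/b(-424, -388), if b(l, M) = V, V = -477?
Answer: -29105623/477 ≈ -61018.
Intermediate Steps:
b(l, M) = -477
(-296670 + 235774) + (-26896 + 85127)/b(-424, -388) = (-296670 + 235774) + (-26896 + 85127)/(-477) = -60896 + 58231*(-1/477) = -60896 - 58231/477 = -29105623/477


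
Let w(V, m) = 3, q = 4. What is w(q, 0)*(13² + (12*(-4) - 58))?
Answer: 189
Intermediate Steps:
w(q, 0)*(13² + (12*(-4) - 58)) = 3*(13² + (12*(-4) - 58)) = 3*(169 + (-48 - 58)) = 3*(169 - 106) = 3*63 = 189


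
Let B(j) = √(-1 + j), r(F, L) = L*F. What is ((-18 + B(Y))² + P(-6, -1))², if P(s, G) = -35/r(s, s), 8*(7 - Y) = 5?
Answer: 595197769/5184 - 23645*√86/4 ≈ 59996.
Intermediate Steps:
Y = 51/8 (Y = 7 - ⅛*5 = 7 - 5/8 = 51/8 ≈ 6.3750)
r(F, L) = F*L
P(s, G) = -35/s²
((-18 + B(Y))² + P(-6, -1))² = ((-18 + √(-1 + 51/8))² - 35/(-6)²)² = ((-18 + √(43/8))² - 35*1/36)² = ((-18 + √86/4)² - 35/36)² = (-35/36 + (-18 + √86/4)²)²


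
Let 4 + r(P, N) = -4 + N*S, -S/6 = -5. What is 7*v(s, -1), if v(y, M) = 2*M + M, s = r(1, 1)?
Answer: -21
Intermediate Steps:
S = 30 (S = -6*(-5) = 30)
r(P, N) = -8 + 30*N (r(P, N) = -4 + (-4 + N*30) = -4 + (-4 + 30*N) = -8 + 30*N)
s = 22 (s = -8 + 30*1 = -8 + 30 = 22)
v(y, M) = 3*M
7*v(s, -1) = 7*(3*(-1)) = 7*(-3) = -21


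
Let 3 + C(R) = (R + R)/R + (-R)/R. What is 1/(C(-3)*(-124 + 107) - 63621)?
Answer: -1/63587 ≈ -1.5726e-5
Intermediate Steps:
C(R) = -2 (C(R) = -3 + ((R + R)/R + (-R)/R) = -3 + ((2*R)/R - 1) = -3 + (2 - 1) = -3 + 1 = -2)
1/(C(-3)*(-124 + 107) - 63621) = 1/(-2*(-124 + 107) - 63621) = 1/(-2*(-17) - 63621) = 1/(34 - 63621) = 1/(-63587) = -1/63587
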